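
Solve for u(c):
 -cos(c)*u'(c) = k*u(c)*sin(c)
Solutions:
 u(c) = C1*exp(k*log(cos(c)))


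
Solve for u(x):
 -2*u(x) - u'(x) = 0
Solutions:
 u(x) = C1*exp(-2*x)


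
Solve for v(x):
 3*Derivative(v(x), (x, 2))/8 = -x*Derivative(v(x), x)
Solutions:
 v(x) = C1 + C2*erf(2*sqrt(3)*x/3)


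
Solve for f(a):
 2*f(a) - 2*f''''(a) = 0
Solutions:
 f(a) = C1*exp(-a) + C2*exp(a) + C3*sin(a) + C4*cos(a)


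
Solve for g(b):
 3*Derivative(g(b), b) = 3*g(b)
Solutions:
 g(b) = C1*exp(b)


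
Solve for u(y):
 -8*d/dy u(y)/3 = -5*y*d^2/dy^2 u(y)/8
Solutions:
 u(y) = C1 + C2*y^(79/15)


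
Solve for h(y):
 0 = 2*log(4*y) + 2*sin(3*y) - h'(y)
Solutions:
 h(y) = C1 + 2*y*log(y) - 2*y + 4*y*log(2) - 2*cos(3*y)/3


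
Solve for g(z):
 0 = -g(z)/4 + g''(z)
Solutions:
 g(z) = C1*exp(-z/2) + C2*exp(z/2)


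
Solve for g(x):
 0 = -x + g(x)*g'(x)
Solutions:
 g(x) = -sqrt(C1 + x^2)
 g(x) = sqrt(C1 + x^2)


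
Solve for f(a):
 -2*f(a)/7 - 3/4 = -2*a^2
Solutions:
 f(a) = 7*a^2 - 21/8


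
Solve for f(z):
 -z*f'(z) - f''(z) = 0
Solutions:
 f(z) = C1 + C2*erf(sqrt(2)*z/2)


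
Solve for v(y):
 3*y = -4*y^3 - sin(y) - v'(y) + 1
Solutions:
 v(y) = C1 - y^4 - 3*y^2/2 + y + cos(y)


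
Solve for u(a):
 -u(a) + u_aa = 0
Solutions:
 u(a) = C1*exp(-a) + C2*exp(a)


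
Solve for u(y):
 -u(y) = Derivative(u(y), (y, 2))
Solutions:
 u(y) = C1*sin(y) + C2*cos(y)


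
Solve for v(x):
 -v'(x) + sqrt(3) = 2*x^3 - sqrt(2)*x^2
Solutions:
 v(x) = C1 - x^4/2 + sqrt(2)*x^3/3 + sqrt(3)*x


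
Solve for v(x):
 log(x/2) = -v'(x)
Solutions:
 v(x) = C1 - x*log(x) + x*log(2) + x


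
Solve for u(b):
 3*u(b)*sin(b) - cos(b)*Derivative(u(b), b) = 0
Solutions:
 u(b) = C1/cos(b)^3


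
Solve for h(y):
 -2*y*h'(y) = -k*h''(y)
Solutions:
 h(y) = C1 + C2*erf(y*sqrt(-1/k))/sqrt(-1/k)


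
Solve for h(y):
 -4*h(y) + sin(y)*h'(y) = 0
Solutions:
 h(y) = C1*(cos(y)^2 - 2*cos(y) + 1)/(cos(y)^2 + 2*cos(y) + 1)


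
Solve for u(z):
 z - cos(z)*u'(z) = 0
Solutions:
 u(z) = C1 + Integral(z/cos(z), z)


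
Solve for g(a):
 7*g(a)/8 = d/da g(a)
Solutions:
 g(a) = C1*exp(7*a/8)


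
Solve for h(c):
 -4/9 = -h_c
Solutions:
 h(c) = C1 + 4*c/9


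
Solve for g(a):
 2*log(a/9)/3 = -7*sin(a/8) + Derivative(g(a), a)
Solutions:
 g(a) = C1 + 2*a*log(a)/3 - 4*a*log(3)/3 - 2*a/3 - 56*cos(a/8)


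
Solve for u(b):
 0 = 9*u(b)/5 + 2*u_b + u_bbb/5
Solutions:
 u(b) = C1*exp(6^(1/3)*b*(-20*3^(1/3)/(81 + sqrt(18561))^(1/3) + 2^(1/3)*(81 + sqrt(18561))^(1/3))/12)*sin(2^(1/3)*3^(1/6)*b*(5/(81 + sqrt(18561))^(1/3) + 2^(1/3)*3^(2/3)*(81 + sqrt(18561))^(1/3)/12)) + C2*exp(6^(1/3)*b*(-20*3^(1/3)/(81 + sqrt(18561))^(1/3) + 2^(1/3)*(81 + sqrt(18561))^(1/3))/12)*cos(2^(1/3)*3^(1/6)*b*(5/(81 + sqrt(18561))^(1/3) + 2^(1/3)*3^(2/3)*(81 + sqrt(18561))^(1/3)/12)) + C3*exp(-6^(1/3)*b*(-20*3^(1/3)/(81 + sqrt(18561))^(1/3) + 2^(1/3)*(81 + sqrt(18561))^(1/3))/6)


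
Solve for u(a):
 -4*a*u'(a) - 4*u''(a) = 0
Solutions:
 u(a) = C1 + C2*erf(sqrt(2)*a/2)


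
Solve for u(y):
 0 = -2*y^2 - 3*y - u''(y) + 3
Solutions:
 u(y) = C1 + C2*y - y^4/6 - y^3/2 + 3*y^2/2


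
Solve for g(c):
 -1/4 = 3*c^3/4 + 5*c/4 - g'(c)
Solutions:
 g(c) = C1 + 3*c^4/16 + 5*c^2/8 + c/4


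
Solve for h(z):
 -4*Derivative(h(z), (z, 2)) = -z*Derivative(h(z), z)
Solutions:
 h(z) = C1 + C2*erfi(sqrt(2)*z/4)


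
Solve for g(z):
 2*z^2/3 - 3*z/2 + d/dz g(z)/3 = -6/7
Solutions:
 g(z) = C1 - 2*z^3/3 + 9*z^2/4 - 18*z/7


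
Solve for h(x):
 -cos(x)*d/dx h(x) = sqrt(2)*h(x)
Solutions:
 h(x) = C1*(sin(x) - 1)^(sqrt(2)/2)/(sin(x) + 1)^(sqrt(2)/2)


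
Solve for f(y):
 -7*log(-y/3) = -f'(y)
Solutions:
 f(y) = C1 + 7*y*log(-y) + 7*y*(-log(3) - 1)


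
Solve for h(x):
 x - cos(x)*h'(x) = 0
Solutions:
 h(x) = C1 + Integral(x/cos(x), x)


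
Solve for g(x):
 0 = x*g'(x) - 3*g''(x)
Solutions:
 g(x) = C1 + C2*erfi(sqrt(6)*x/6)


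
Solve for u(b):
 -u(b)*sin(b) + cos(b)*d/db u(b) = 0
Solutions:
 u(b) = C1/cos(b)


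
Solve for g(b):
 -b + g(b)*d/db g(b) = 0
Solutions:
 g(b) = -sqrt(C1 + b^2)
 g(b) = sqrt(C1 + b^2)


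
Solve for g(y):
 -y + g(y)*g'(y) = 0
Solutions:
 g(y) = -sqrt(C1 + y^2)
 g(y) = sqrt(C1 + y^2)


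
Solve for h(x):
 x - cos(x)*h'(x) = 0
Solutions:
 h(x) = C1 + Integral(x/cos(x), x)


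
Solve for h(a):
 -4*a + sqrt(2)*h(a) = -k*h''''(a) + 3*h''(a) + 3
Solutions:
 h(a) = C1*exp(-sqrt(2)*a*sqrt((3 - sqrt(-4*sqrt(2)*k + 9))/k)/2) + C2*exp(sqrt(2)*a*sqrt((3 - sqrt(-4*sqrt(2)*k + 9))/k)/2) + C3*exp(-sqrt(2)*a*sqrt((sqrt(-4*sqrt(2)*k + 9) + 3)/k)/2) + C4*exp(sqrt(2)*a*sqrt((sqrt(-4*sqrt(2)*k + 9) + 3)/k)/2) + 2*sqrt(2)*a + 3*sqrt(2)/2


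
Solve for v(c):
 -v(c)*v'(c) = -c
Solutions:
 v(c) = -sqrt(C1 + c^2)
 v(c) = sqrt(C1 + c^2)


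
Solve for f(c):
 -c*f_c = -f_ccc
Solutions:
 f(c) = C1 + Integral(C2*airyai(c) + C3*airybi(c), c)


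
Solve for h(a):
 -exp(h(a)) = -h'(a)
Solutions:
 h(a) = log(-1/(C1 + a))


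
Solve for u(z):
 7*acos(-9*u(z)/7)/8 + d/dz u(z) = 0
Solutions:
 Integral(1/acos(-9*_y/7), (_y, u(z))) = C1 - 7*z/8


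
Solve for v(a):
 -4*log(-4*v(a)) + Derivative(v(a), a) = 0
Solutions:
 -Integral(1/(log(-_y) + 2*log(2)), (_y, v(a)))/4 = C1 - a


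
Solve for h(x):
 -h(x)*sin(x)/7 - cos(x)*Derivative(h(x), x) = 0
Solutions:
 h(x) = C1*cos(x)^(1/7)


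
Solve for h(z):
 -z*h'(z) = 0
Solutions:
 h(z) = C1


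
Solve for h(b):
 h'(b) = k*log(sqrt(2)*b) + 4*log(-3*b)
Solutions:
 h(b) = C1 + b*(k + 4)*log(b) + b*(-k + k*log(2)/2 - 4 + 4*log(3) + 4*I*pi)


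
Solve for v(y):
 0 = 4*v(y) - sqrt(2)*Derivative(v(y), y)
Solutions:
 v(y) = C1*exp(2*sqrt(2)*y)


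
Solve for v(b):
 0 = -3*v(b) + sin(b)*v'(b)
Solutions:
 v(b) = C1*(cos(b) - 1)^(3/2)/(cos(b) + 1)^(3/2)


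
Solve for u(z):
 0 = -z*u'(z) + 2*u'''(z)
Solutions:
 u(z) = C1 + Integral(C2*airyai(2^(2/3)*z/2) + C3*airybi(2^(2/3)*z/2), z)


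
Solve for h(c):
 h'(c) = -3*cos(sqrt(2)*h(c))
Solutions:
 h(c) = sqrt(2)*(pi - asin((exp(2*sqrt(2)*C1) + exp(6*sqrt(2)*c))/(exp(2*sqrt(2)*C1) - exp(6*sqrt(2)*c))))/2
 h(c) = sqrt(2)*asin((exp(2*sqrt(2)*C1) + exp(6*sqrt(2)*c))/(exp(2*sqrt(2)*C1) - exp(6*sqrt(2)*c)))/2


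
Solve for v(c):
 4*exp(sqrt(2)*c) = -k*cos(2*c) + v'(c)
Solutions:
 v(c) = C1 + k*sin(2*c)/2 + 2*sqrt(2)*exp(sqrt(2)*c)


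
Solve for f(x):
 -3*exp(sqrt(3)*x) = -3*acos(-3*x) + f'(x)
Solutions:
 f(x) = C1 + 3*x*acos(-3*x) + sqrt(1 - 9*x^2) - sqrt(3)*exp(sqrt(3)*x)


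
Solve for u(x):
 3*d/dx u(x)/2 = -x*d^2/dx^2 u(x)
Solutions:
 u(x) = C1 + C2/sqrt(x)


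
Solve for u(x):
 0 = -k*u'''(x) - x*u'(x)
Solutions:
 u(x) = C1 + Integral(C2*airyai(x*(-1/k)^(1/3)) + C3*airybi(x*(-1/k)^(1/3)), x)


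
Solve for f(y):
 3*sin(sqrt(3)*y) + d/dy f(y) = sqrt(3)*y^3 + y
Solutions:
 f(y) = C1 + sqrt(3)*y^4/4 + y^2/2 + sqrt(3)*cos(sqrt(3)*y)


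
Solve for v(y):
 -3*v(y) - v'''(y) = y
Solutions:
 v(y) = C3*exp(-3^(1/3)*y) - y/3 + (C1*sin(3^(5/6)*y/2) + C2*cos(3^(5/6)*y/2))*exp(3^(1/3)*y/2)


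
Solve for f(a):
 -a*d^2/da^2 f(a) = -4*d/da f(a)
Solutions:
 f(a) = C1 + C2*a^5


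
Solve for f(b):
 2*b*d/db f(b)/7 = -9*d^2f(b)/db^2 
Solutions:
 f(b) = C1 + C2*erf(sqrt(7)*b/21)


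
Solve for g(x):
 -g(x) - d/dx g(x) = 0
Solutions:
 g(x) = C1*exp(-x)


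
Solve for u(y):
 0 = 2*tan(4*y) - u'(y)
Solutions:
 u(y) = C1 - log(cos(4*y))/2


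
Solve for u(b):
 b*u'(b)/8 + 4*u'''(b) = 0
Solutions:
 u(b) = C1 + Integral(C2*airyai(-2^(1/3)*b/4) + C3*airybi(-2^(1/3)*b/4), b)


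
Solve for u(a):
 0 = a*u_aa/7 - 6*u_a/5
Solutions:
 u(a) = C1 + C2*a^(47/5)


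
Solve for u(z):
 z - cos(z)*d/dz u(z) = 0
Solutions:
 u(z) = C1 + Integral(z/cos(z), z)


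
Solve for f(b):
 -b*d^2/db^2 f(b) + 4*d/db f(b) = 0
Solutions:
 f(b) = C1 + C2*b^5


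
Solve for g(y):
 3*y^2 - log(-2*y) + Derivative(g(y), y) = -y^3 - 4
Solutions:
 g(y) = C1 - y^4/4 - y^3 + y*log(-y) + y*(-5 + log(2))


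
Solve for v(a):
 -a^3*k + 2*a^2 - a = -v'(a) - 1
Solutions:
 v(a) = C1 + a^4*k/4 - 2*a^3/3 + a^2/2 - a


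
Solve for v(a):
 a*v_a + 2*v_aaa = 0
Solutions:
 v(a) = C1 + Integral(C2*airyai(-2^(2/3)*a/2) + C3*airybi(-2^(2/3)*a/2), a)


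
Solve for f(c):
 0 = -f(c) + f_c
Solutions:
 f(c) = C1*exp(c)


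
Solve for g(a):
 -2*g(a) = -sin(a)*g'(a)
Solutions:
 g(a) = C1*(cos(a) - 1)/(cos(a) + 1)


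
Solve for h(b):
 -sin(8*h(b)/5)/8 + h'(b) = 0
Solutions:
 -b/8 + 5*log(cos(8*h(b)/5) - 1)/16 - 5*log(cos(8*h(b)/5) + 1)/16 = C1


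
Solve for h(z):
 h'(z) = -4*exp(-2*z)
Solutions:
 h(z) = C1 + 2*exp(-2*z)


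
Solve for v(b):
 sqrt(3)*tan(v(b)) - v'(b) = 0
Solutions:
 v(b) = pi - asin(C1*exp(sqrt(3)*b))
 v(b) = asin(C1*exp(sqrt(3)*b))


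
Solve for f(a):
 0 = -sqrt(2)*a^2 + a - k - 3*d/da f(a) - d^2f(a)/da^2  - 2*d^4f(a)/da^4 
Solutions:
 f(a) = C1 + C4*exp(-a) - sqrt(2)*a^3/9 + sqrt(2)*a^2/9 + a^2/6 - a*k/3 - a/9 - 2*sqrt(2)*a/27 + (C2*sin(sqrt(5)*a/2) + C3*cos(sqrt(5)*a/2))*exp(a/2)


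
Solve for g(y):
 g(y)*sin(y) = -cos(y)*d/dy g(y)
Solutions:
 g(y) = C1*cos(y)


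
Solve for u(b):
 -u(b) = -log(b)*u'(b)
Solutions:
 u(b) = C1*exp(li(b))


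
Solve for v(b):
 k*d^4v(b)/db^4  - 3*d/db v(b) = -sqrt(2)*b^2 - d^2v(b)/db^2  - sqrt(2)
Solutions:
 v(b) = C1 + C2*exp(2^(1/3)*b*(6^(1/3)*(sqrt(3)*sqrt((243 + 4/k)/k^2) - 27/k)^(1/3)/12 - 2^(1/3)*3^(5/6)*I*(sqrt(3)*sqrt((243 + 4/k)/k^2) - 27/k)^(1/3)/12 + 2/(k*(-3^(1/3) + 3^(5/6)*I)*(sqrt(3)*sqrt((243 + 4/k)/k^2) - 27/k)^(1/3)))) + C3*exp(2^(1/3)*b*(6^(1/3)*(sqrt(3)*sqrt((243 + 4/k)/k^2) - 27/k)^(1/3)/12 + 2^(1/3)*3^(5/6)*I*(sqrt(3)*sqrt((243 + 4/k)/k^2) - 27/k)^(1/3)/12 - 2/(k*(3^(1/3) + 3^(5/6)*I)*(sqrt(3)*sqrt((243 + 4/k)/k^2) - 27/k)^(1/3)))) + C4*exp(6^(1/3)*b*(-2^(1/3)*(sqrt(3)*sqrt((243 + 4/k)/k^2) - 27/k)^(1/3) + 2*3^(1/3)/(k*(sqrt(3)*sqrt((243 + 4/k)/k^2) - 27/k)^(1/3)))/6) + sqrt(2)*b^3/9 + sqrt(2)*b^2/9 + 11*sqrt(2)*b/27


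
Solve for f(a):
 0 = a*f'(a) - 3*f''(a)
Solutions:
 f(a) = C1 + C2*erfi(sqrt(6)*a/6)


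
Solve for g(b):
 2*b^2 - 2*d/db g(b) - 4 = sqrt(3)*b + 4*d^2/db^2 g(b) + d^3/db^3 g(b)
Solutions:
 g(b) = C1 + C2*exp(b*(-2 + sqrt(2))) + C3*exp(-b*(sqrt(2) + 2)) + b^3/3 - 2*b^2 - sqrt(3)*b^2/4 + sqrt(3)*b + 5*b


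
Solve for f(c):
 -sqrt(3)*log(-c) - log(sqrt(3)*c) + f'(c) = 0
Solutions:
 f(c) = C1 + c*(1 + sqrt(3))*log(c) + c*(-sqrt(3) - 1 + log(3)/2 + sqrt(3)*I*pi)


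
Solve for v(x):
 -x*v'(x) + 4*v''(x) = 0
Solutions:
 v(x) = C1 + C2*erfi(sqrt(2)*x/4)


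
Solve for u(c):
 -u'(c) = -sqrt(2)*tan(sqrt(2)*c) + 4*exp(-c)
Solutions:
 u(c) = C1 + log(tan(sqrt(2)*c)^2 + 1)/2 + 4*exp(-c)


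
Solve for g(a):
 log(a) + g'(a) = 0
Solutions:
 g(a) = C1 - a*log(a) + a


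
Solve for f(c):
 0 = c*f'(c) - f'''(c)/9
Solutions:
 f(c) = C1 + Integral(C2*airyai(3^(2/3)*c) + C3*airybi(3^(2/3)*c), c)


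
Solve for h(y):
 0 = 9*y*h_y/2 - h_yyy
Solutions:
 h(y) = C1 + Integral(C2*airyai(6^(2/3)*y/2) + C3*airybi(6^(2/3)*y/2), y)


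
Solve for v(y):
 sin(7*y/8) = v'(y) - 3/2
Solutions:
 v(y) = C1 + 3*y/2 - 8*cos(7*y/8)/7


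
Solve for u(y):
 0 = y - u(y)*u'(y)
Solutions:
 u(y) = -sqrt(C1 + y^2)
 u(y) = sqrt(C1 + y^2)


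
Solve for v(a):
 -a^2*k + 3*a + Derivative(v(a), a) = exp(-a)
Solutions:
 v(a) = C1 + a^3*k/3 - 3*a^2/2 - exp(-a)


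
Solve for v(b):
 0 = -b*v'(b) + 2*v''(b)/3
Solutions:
 v(b) = C1 + C2*erfi(sqrt(3)*b/2)


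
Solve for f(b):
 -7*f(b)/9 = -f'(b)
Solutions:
 f(b) = C1*exp(7*b/9)


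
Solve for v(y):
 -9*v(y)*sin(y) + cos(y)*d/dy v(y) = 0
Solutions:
 v(y) = C1/cos(y)^9


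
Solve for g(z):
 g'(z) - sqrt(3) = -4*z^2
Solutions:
 g(z) = C1 - 4*z^3/3 + sqrt(3)*z


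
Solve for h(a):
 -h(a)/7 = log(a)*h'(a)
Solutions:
 h(a) = C1*exp(-li(a)/7)


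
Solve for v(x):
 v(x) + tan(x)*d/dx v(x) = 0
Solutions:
 v(x) = C1/sin(x)


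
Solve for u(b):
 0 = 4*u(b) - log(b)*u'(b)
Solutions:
 u(b) = C1*exp(4*li(b))


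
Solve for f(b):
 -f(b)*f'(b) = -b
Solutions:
 f(b) = -sqrt(C1 + b^2)
 f(b) = sqrt(C1 + b^2)


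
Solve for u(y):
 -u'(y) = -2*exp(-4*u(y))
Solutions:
 u(y) = log(-I*(C1 + 8*y)^(1/4))
 u(y) = log(I*(C1 + 8*y)^(1/4))
 u(y) = log(-(C1 + 8*y)^(1/4))
 u(y) = log(C1 + 8*y)/4


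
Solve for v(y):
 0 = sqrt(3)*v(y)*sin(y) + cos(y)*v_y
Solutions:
 v(y) = C1*cos(y)^(sqrt(3))


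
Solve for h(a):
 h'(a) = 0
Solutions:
 h(a) = C1


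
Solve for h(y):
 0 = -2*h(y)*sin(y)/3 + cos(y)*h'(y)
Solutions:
 h(y) = C1/cos(y)^(2/3)


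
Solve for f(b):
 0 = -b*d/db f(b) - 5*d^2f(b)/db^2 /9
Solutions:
 f(b) = C1 + C2*erf(3*sqrt(10)*b/10)


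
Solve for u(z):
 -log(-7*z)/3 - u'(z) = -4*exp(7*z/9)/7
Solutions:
 u(z) = C1 - z*log(-z)/3 + z*(1 - log(7))/3 + 36*exp(7*z/9)/49


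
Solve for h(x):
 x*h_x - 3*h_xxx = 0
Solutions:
 h(x) = C1 + Integral(C2*airyai(3^(2/3)*x/3) + C3*airybi(3^(2/3)*x/3), x)


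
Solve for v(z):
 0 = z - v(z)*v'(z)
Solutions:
 v(z) = -sqrt(C1 + z^2)
 v(z) = sqrt(C1 + z^2)


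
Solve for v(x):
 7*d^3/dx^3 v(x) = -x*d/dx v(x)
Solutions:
 v(x) = C1 + Integral(C2*airyai(-7^(2/3)*x/7) + C3*airybi(-7^(2/3)*x/7), x)


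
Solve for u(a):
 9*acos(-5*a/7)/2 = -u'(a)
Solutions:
 u(a) = C1 - 9*a*acos(-5*a/7)/2 - 9*sqrt(49 - 25*a^2)/10


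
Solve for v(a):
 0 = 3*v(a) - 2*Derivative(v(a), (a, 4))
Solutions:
 v(a) = C1*exp(-2^(3/4)*3^(1/4)*a/2) + C2*exp(2^(3/4)*3^(1/4)*a/2) + C3*sin(2^(3/4)*3^(1/4)*a/2) + C4*cos(2^(3/4)*3^(1/4)*a/2)


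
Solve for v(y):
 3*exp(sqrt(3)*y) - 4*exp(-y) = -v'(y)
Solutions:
 v(y) = C1 - sqrt(3)*exp(sqrt(3)*y) - 4*exp(-y)


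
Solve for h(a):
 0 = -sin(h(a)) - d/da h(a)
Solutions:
 h(a) = -acos((-C1 - exp(2*a))/(C1 - exp(2*a))) + 2*pi
 h(a) = acos((-C1 - exp(2*a))/(C1 - exp(2*a)))


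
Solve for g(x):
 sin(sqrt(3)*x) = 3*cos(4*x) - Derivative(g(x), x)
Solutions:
 g(x) = C1 + 3*sin(4*x)/4 + sqrt(3)*cos(sqrt(3)*x)/3


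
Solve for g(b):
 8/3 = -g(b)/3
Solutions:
 g(b) = -8


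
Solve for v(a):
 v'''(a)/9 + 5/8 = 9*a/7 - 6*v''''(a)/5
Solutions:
 v(a) = C1 + C2*a + C3*a^2 + C4*exp(-5*a/54) + 27*a^4/56 - 12189*a^3/560


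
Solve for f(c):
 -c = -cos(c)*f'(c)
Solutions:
 f(c) = C1 + Integral(c/cos(c), c)


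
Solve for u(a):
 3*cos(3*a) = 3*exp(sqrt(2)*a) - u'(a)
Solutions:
 u(a) = C1 + 3*sqrt(2)*exp(sqrt(2)*a)/2 - sin(3*a)


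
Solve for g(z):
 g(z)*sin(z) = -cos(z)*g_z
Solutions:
 g(z) = C1*cos(z)


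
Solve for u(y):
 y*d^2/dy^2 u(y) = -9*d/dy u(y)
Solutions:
 u(y) = C1 + C2/y^8


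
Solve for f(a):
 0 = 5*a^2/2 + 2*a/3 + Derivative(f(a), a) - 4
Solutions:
 f(a) = C1 - 5*a^3/6 - a^2/3 + 4*a


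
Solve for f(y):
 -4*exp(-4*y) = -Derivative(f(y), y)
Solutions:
 f(y) = C1 - exp(-4*y)


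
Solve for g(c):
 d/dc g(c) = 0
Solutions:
 g(c) = C1


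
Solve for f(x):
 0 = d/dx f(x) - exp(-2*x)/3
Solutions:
 f(x) = C1 - exp(-2*x)/6


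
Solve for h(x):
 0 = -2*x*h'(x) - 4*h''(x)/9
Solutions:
 h(x) = C1 + C2*erf(3*x/2)


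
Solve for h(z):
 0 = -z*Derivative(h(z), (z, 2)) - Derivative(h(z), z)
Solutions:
 h(z) = C1 + C2*log(z)


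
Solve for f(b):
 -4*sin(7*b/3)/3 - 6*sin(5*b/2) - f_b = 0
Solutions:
 f(b) = C1 + 4*cos(7*b/3)/7 + 12*cos(5*b/2)/5


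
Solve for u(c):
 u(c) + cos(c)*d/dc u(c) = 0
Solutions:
 u(c) = C1*sqrt(sin(c) - 1)/sqrt(sin(c) + 1)


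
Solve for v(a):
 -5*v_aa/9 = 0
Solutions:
 v(a) = C1 + C2*a


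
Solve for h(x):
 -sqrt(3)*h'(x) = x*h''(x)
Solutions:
 h(x) = C1 + C2*x^(1 - sqrt(3))


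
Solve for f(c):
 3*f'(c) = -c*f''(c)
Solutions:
 f(c) = C1 + C2/c^2


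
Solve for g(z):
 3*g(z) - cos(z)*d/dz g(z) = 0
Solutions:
 g(z) = C1*(sin(z) + 1)^(3/2)/(sin(z) - 1)^(3/2)


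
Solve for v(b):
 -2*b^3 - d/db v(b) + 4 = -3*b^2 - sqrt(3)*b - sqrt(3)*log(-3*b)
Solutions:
 v(b) = C1 - b^4/2 + b^3 + sqrt(3)*b^2/2 + sqrt(3)*b*log(-b) + b*(-sqrt(3) + sqrt(3)*log(3) + 4)


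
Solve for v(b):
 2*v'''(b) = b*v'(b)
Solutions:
 v(b) = C1 + Integral(C2*airyai(2^(2/3)*b/2) + C3*airybi(2^(2/3)*b/2), b)


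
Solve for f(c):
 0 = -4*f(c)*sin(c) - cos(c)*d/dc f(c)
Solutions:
 f(c) = C1*cos(c)^4


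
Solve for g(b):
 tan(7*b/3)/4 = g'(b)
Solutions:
 g(b) = C1 - 3*log(cos(7*b/3))/28


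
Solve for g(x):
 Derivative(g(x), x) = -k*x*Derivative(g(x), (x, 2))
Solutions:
 g(x) = C1 + x^(((re(k) - 1)*re(k) + im(k)^2)/(re(k)^2 + im(k)^2))*(C2*sin(log(x)*Abs(im(k))/(re(k)^2 + im(k)^2)) + C3*cos(log(x)*im(k)/(re(k)^2 + im(k)^2)))


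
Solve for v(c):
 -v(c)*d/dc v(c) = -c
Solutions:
 v(c) = -sqrt(C1 + c^2)
 v(c) = sqrt(C1 + c^2)


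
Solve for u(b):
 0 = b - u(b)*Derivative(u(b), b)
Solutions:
 u(b) = -sqrt(C1 + b^2)
 u(b) = sqrt(C1 + b^2)


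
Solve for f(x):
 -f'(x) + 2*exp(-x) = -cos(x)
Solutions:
 f(x) = C1 + sin(x) - 2*exp(-x)


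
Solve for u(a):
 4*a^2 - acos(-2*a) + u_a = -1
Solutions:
 u(a) = C1 - 4*a^3/3 + a*acos(-2*a) - a + sqrt(1 - 4*a^2)/2


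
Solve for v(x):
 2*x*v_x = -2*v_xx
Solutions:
 v(x) = C1 + C2*erf(sqrt(2)*x/2)


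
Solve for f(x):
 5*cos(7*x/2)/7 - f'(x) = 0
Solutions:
 f(x) = C1 + 10*sin(7*x/2)/49


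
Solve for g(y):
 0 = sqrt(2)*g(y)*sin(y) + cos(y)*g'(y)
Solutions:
 g(y) = C1*cos(y)^(sqrt(2))


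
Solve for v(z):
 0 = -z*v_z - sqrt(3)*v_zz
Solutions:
 v(z) = C1 + C2*erf(sqrt(2)*3^(3/4)*z/6)


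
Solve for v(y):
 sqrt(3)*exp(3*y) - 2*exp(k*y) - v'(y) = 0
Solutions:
 v(y) = C1 + sqrt(3)*exp(3*y)/3 - 2*exp(k*y)/k


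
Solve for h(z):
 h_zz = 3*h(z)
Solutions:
 h(z) = C1*exp(-sqrt(3)*z) + C2*exp(sqrt(3)*z)


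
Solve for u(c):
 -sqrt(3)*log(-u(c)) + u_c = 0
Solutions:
 -li(-u(c)) = C1 + sqrt(3)*c


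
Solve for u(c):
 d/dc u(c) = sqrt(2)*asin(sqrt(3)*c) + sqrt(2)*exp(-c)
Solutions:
 u(c) = C1 + sqrt(2)*c*asin(sqrt(3)*c) + sqrt(6)*sqrt(1 - 3*c^2)/3 - sqrt(2)*exp(-c)


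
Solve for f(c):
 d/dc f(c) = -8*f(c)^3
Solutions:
 f(c) = -sqrt(2)*sqrt(-1/(C1 - 8*c))/2
 f(c) = sqrt(2)*sqrt(-1/(C1 - 8*c))/2


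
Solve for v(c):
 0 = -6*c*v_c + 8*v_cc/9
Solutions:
 v(c) = C1 + C2*erfi(3*sqrt(6)*c/4)


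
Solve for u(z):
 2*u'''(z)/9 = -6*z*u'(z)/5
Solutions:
 u(z) = C1 + Integral(C2*airyai(-3*5^(2/3)*z/5) + C3*airybi(-3*5^(2/3)*z/5), z)


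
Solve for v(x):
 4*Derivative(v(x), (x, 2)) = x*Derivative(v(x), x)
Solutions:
 v(x) = C1 + C2*erfi(sqrt(2)*x/4)


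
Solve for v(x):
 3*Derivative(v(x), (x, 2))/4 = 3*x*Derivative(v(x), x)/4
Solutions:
 v(x) = C1 + C2*erfi(sqrt(2)*x/2)


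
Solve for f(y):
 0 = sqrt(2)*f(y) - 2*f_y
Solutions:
 f(y) = C1*exp(sqrt(2)*y/2)


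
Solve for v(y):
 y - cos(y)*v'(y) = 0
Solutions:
 v(y) = C1 + Integral(y/cos(y), y)


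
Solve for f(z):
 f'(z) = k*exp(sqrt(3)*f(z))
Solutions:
 f(z) = sqrt(3)*(2*log(-1/(C1 + k*z)) - log(3))/6


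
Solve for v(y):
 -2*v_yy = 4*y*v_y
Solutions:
 v(y) = C1 + C2*erf(y)


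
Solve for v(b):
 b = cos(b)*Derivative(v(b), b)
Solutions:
 v(b) = C1 + Integral(b/cos(b), b)


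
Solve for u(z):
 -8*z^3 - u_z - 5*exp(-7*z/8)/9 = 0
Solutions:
 u(z) = C1 - 2*z^4 + 40*exp(-7*z/8)/63


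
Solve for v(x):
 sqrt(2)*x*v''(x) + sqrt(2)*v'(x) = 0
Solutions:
 v(x) = C1 + C2*log(x)


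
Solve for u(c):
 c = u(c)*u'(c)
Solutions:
 u(c) = -sqrt(C1 + c^2)
 u(c) = sqrt(C1 + c^2)


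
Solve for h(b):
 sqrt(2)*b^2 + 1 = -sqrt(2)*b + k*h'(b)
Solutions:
 h(b) = C1 + sqrt(2)*b^3/(3*k) + sqrt(2)*b^2/(2*k) + b/k


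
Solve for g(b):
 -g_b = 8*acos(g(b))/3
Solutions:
 Integral(1/acos(_y), (_y, g(b))) = C1 - 8*b/3


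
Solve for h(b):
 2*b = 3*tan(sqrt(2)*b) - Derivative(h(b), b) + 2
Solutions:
 h(b) = C1 - b^2 + 2*b - 3*sqrt(2)*log(cos(sqrt(2)*b))/2


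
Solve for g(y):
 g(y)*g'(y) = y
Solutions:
 g(y) = -sqrt(C1 + y^2)
 g(y) = sqrt(C1 + y^2)


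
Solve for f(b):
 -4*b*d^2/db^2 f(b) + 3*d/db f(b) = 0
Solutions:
 f(b) = C1 + C2*b^(7/4)


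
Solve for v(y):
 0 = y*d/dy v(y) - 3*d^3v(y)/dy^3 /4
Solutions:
 v(y) = C1 + Integral(C2*airyai(6^(2/3)*y/3) + C3*airybi(6^(2/3)*y/3), y)


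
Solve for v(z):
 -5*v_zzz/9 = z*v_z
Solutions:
 v(z) = C1 + Integral(C2*airyai(-15^(2/3)*z/5) + C3*airybi(-15^(2/3)*z/5), z)


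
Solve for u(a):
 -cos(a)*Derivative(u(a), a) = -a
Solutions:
 u(a) = C1 + Integral(a/cos(a), a)


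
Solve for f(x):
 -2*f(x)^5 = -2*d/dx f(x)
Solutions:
 f(x) = -(-1/(C1 + 4*x))^(1/4)
 f(x) = (-1/(C1 + 4*x))^(1/4)
 f(x) = -I*(-1/(C1 + 4*x))^(1/4)
 f(x) = I*(-1/(C1 + 4*x))^(1/4)


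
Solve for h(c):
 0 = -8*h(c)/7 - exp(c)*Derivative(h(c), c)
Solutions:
 h(c) = C1*exp(8*exp(-c)/7)


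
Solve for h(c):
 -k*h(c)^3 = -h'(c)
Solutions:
 h(c) = -sqrt(2)*sqrt(-1/(C1 + c*k))/2
 h(c) = sqrt(2)*sqrt(-1/(C1 + c*k))/2


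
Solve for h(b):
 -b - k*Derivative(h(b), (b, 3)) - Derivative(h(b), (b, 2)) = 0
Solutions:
 h(b) = C1 + C2*b + C3*exp(-b/k) - b^3/6 + b^2*k/2


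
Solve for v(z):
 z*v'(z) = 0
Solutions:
 v(z) = C1


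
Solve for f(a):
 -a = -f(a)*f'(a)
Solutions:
 f(a) = -sqrt(C1 + a^2)
 f(a) = sqrt(C1 + a^2)


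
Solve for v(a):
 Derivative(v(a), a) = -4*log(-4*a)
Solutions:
 v(a) = C1 - 4*a*log(-a) + 4*a*(1 - 2*log(2))


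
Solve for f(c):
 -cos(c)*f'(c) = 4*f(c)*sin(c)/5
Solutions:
 f(c) = C1*cos(c)^(4/5)


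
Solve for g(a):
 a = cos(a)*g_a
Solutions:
 g(a) = C1 + Integral(a/cos(a), a)


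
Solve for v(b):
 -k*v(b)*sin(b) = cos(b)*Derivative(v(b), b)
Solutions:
 v(b) = C1*exp(k*log(cos(b)))


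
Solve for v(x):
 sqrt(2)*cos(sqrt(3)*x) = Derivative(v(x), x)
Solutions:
 v(x) = C1 + sqrt(6)*sin(sqrt(3)*x)/3


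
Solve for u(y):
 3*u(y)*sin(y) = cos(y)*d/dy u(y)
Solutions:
 u(y) = C1/cos(y)^3


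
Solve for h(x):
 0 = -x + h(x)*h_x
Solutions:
 h(x) = -sqrt(C1 + x^2)
 h(x) = sqrt(C1 + x^2)


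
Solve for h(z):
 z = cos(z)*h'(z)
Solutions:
 h(z) = C1 + Integral(z/cos(z), z)


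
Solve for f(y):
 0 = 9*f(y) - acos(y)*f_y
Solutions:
 f(y) = C1*exp(9*Integral(1/acos(y), y))


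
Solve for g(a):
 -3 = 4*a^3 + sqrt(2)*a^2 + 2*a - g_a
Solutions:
 g(a) = C1 + a^4 + sqrt(2)*a^3/3 + a^2 + 3*a


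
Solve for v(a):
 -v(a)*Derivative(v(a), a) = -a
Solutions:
 v(a) = -sqrt(C1 + a^2)
 v(a) = sqrt(C1 + a^2)


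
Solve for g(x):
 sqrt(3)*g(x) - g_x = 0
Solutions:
 g(x) = C1*exp(sqrt(3)*x)


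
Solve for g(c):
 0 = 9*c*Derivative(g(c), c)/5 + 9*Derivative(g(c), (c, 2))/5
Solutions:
 g(c) = C1 + C2*erf(sqrt(2)*c/2)


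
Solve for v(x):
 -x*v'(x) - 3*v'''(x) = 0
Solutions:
 v(x) = C1 + Integral(C2*airyai(-3^(2/3)*x/3) + C3*airybi(-3^(2/3)*x/3), x)


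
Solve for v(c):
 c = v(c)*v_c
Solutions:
 v(c) = -sqrt(C1 + c^2)
 v(c) = sqrt(C1 + c^2)


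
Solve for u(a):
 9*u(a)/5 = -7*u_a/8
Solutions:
 u(a) = C1*exp(-72*a/35)


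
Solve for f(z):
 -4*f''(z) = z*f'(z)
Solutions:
 f(z) = C1 + C2*erf(sqrt(2)*z/4)


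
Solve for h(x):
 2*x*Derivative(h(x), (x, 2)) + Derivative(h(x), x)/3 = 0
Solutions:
 h(x) = C1 + C2*x^(5/6)


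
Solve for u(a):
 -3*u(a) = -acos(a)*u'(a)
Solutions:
 u(a) = C1*exp(3*Integral(1/acos(a), a))


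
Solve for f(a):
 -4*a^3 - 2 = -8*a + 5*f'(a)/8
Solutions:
 f(a) = C1 - 8*a^4/5 + 32*a^2/5 - 16*a/5


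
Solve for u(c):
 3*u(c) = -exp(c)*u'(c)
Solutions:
 u(c) = C1*exp(3*exp(-c))


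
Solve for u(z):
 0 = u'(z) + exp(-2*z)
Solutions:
 u(z) = C1 + exp(-2*z)/2


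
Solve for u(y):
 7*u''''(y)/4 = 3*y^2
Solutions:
 u(y) = C1 + C2*y + C3*y^2 + C4*y^3 + y^6/210


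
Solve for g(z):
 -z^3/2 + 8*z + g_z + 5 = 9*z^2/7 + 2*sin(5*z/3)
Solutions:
 g(z) = C1 + z^4/8 + 3*z^3/7 - 4*z^2 - 5*z - 6*cos(5*z/3)/5


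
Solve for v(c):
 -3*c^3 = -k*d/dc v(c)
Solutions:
 v(c) = C1 + 3*c^4/(4*k)


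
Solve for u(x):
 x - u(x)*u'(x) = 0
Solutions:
 u(x) = -sqrt(C1 + x^2)
 u(x) = sqrt(C1 + x^2)


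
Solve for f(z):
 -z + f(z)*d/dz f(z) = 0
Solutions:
 f(z) = -sqrt(C1 + z^2)
 f(z) = sqrt(C1 + z^2)


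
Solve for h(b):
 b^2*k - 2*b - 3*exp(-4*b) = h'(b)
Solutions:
 h(b) = C1 + b^3*k/3 - b^2 + 3*exp(-4*b)/4


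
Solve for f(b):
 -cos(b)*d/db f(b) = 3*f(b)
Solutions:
 f(b) = C1*(sin(b) - 1)^(3/2)/(sin(b) + 1)^(3/2)


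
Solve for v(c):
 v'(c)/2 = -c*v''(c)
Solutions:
 v(c) = C1 + C2*sqrt(c)


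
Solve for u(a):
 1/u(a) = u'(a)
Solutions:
 u(a) = -sqrt(C1 + 2*a)
 u(a) = sqrt(C1 + 2*a)


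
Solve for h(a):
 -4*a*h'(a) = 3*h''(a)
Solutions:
 h(a) = C1 + C2*erf(sqrt(6)*a/3)


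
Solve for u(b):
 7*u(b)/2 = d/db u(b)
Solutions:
 u(b) = C1*exp(7*b/2)


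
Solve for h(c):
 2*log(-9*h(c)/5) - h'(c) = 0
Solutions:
 -Integral(1/(log(-_y) - log(5) + 2*log(3)), (_y, h(c)))/2 = C1 - c


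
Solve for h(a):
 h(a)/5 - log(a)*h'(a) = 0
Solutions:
 h(a) = C1*exp(li(a)/5)


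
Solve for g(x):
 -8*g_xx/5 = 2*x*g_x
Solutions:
 g(x) = C1 + C2*erf(sqrt(10)*x/4)


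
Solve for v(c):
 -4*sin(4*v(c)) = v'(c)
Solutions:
 v(c) = -acos((-C1 - exp(32*c))/(C1 - exp(32*c)))/4 + pi/2
 v(c) = acos((-C1 - exp(32*c))/(C1 - exp(32*c)))/4


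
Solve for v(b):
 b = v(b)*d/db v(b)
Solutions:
 v(b) = -sqrt(C1 + b^2)
 v(b) = sqrt(C1 + b^2)


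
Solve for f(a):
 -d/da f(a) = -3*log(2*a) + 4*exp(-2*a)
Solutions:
 f(a) = C1 + 3*a*log(a) + 3*a*(-1 + log(2)) + 2*exp(-2*a)


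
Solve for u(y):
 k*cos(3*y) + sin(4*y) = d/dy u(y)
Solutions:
 u(y) = C1 + k*sin(3*y)/3 - cos(4*y)/4


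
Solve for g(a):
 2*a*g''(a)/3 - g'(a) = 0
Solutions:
 g(a) = C1 + C2*a^(5/2)


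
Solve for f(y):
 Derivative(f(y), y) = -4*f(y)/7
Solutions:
 f(y) = C1*exp(-4*y/7)


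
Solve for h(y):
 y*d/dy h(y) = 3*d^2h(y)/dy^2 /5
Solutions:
 h(y) = C1 + C2*erfi(sqrt(30)*y/6)


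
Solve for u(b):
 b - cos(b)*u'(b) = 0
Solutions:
 u(b) = C1 + Integral(b/cos(b), b)


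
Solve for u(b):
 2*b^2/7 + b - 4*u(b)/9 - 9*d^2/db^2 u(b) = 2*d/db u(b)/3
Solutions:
 u(b) = 9*b^2/14 + 9*b/28 + (C1*sin(sqrt(35)*b/27) + C2*cos(sqrt(35)*b/27))*exp(-b/27) - 1485/56


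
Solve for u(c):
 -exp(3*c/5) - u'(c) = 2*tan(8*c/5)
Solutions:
 u(c) = C1 - 5*exp(3*c/5)/3 + 5*log(cos(8*c/5))/4


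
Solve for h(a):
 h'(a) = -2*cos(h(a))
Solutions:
 h(a) = pi - asin((C1 + exp(4*a))/(C1 - exp(4*a)))
 h(a) = asin((C1 + exp(4*a))/(C1 - exp(4*a)))


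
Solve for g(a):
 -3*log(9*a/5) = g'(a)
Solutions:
 g(a) = C1 - 3*a*log(a) + a*log(125/729) + 3*a


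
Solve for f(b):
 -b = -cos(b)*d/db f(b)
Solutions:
 f(b) = C1 + Integral(b/cos(b), b)


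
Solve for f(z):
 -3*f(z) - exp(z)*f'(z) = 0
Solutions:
 f(z) = C1*exp(3*exp(-z))


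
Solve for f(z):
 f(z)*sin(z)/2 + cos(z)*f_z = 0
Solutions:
 f(z) = C1*sqrt(cos(z))


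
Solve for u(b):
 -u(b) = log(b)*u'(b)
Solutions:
 u(b) = C1*exp(-li(b))


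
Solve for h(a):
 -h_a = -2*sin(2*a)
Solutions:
 h(a) = C1 - cos(2*a)


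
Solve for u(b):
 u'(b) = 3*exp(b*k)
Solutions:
 u(b) = C1 + 3*exp(b*k)/k


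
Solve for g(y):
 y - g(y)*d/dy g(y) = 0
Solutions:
 g(y) = -sqrt(C1 + y^2)
 g(y) = sqrt(C1 + y^2)


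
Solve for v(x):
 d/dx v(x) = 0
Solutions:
 v(x) = C1


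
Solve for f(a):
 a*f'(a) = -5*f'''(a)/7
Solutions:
 f(a) = C1 + Integral(C2*airyai(-5^(2/3)*7^(1/3)*a/5) + C3*airybi(-5^(2/3)*7^(1/3)*a/5), a)


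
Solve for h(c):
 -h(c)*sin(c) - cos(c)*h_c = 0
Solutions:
 h(c) = C1*cos(c)


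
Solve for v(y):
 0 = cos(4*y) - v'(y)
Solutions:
 v(y) = C1 + sin(4*y)/4


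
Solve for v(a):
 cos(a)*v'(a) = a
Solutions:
 v(a) = C1 + Integral(a/cos(a), a)


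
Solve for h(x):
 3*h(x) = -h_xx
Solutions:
 h(x) = C1*sin(sqrt(3)*x) + C2*cos(sqrt(3)*x)


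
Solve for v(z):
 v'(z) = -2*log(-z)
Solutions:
 v(z) = C1 - 2*z*log(-z) + 2*z


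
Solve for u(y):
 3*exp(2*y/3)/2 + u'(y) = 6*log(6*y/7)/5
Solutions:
 u(y) = C1 + 6*y*log(y)/5 + 6*y*(-log(7) - 1 + log(6))/5 - 9*exp(2*y/3)/4


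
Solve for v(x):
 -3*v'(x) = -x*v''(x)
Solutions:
 v(x) = C1 + C2*x^4


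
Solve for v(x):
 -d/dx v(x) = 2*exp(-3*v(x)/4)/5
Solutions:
 v(x) = 4*log(C1 - 3*x/10)/3
 v(x) = 4*log((-150^(1/3) - 3^(5/6)*50^(1/3)*I)*(C1 - 2*x)^(1/3)/20)
 v(x) = 4*log((-150^(1/3) + 3^(5/6)*50^(1/3)*I)*(C1 - 2*x)^(1/3)/20)


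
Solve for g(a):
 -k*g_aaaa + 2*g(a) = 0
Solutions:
 g(a) = C1*exp(-2^(1/4)*a*(1/k)^(1/4)) + C2*exp(2^(1/4)*a*(1/k)^(1/4)) + C3*exp(-2^(1/4)*I*a*(1/k)^(1/4)) + C4*exp(2^(1/4)*I*a*(1/k)^(1/4))


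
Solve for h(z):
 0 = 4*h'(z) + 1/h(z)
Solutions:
 h(z) = -sqrt(C1 - 2*z)/2
 h(z) = sqrt(C1 - 2*z)/2


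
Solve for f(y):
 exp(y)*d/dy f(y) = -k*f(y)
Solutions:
 f(y) = C1*exp(k*exp(-y))


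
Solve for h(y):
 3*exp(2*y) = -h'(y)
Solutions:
 h(y) = C1 - 3*exp(2*y)/2


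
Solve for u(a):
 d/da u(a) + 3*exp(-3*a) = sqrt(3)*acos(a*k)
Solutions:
 u(a) = C1 - Piecewise((-sqrt(3)*a*acos(a*k) - exp(-3*a) + sqrt(3)*sqrt(-a^2*k^2 + 1)/k, Ne(k, 0)), (-sqrt(3)*pi*a/2 - exp(-3*a), True))


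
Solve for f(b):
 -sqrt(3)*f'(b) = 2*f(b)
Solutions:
 f(b) = C1*exp(-2*sqrt(3)*b/3)


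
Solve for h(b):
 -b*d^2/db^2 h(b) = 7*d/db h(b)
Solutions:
 h(b) = C1 + C2/b^6


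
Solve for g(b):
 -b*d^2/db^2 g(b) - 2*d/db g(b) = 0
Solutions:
 g(b) = C1 + C2/b


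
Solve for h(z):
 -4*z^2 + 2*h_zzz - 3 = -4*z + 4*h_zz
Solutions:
 h(z) = C1 + C2*z + C3*exp(2*z) - z^4/12 - 3*z^2/8


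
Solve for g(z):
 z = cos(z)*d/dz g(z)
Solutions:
 g(z) = C1 + Integral(z/cos(z), z)


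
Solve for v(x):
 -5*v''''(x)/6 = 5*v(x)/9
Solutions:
 v(x) = (C1*sin(6^(3/4)*x/6) + C2*cos(6^(3/4)*x/6))*exp(-6^(3/4)*x/6) + (C3*sin(6^(3/4)*x/6) + C4*cos(6^(3/4)*x/6))*exp(6^(3/4)*x/6)


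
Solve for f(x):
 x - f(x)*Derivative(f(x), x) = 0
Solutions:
 f(x) = -sqrt(C1 + x^2)
 f(x) = sqrt(C1 + x^2)


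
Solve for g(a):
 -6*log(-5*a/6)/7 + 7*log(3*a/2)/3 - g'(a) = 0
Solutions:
 g(a) = C1 + 31*a*log(a)/21 + a*(-49*log(2) - 31 - 18*log(5) + 18*log(6) + 49*log(3) - 18*I*pi)/21


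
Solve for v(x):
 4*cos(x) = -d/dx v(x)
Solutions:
 v(x) = C1 - 4*sin(x)


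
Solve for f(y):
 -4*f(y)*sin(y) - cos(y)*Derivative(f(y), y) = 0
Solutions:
 f(y) = C1*cos(y)^4


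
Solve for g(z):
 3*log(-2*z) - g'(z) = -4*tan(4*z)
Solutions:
 g(z) = C1 + 3*z*log(-z) - 3*z + 3*z*log(2) - log(cos(4*z))


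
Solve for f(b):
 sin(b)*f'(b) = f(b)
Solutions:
 f(b) = C1*sqrt(cos(b) - 1)/sqrt(cos(b) + 1)


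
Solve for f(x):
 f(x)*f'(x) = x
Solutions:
 f(x) = -sqrt(C1 + x^2)
 f(x) = sqrt(C1 + x^2)


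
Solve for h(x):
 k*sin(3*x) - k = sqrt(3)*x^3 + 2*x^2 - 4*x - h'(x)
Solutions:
 h(x) = C1 + k*x + k*cos(3*x)/3 + sqrt(3)*x^4/4 + 2*x^3/3 - 2*x^2


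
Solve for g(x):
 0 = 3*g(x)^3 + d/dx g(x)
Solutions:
 g(x) = -sqrt(2)*sqrt(-1/(C1 - 3*x))/2
 g(x) = sqrt(2)*sqrt(-1/(C1 - 3*x))/2


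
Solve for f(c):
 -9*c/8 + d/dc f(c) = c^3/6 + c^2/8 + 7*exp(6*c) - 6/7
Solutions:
 f(c) = C1 + c^4/24 + c^3/24 + 9*c^2/16 - 6*c/7 + 7*exp(6*c)/6


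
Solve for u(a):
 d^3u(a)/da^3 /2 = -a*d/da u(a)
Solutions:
 u(a) = C1 + Integral(C2*airyai(-2^(1/3)*a) + C3*airybi(-2^(1/3)*a), a)


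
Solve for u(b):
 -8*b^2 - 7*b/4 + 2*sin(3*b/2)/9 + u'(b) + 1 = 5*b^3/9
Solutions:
 u(b) = C1 + 5*b^4/36 + 8*b^3/3 + 7*b^2/8 - b + 4*cos(3*b/2)/27


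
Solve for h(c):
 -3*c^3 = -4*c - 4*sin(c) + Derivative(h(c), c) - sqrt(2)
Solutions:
 h(c) = C1 - 3*c^4/4 + 2*c^2 + sqrt(2)*c - 4*cos(c)


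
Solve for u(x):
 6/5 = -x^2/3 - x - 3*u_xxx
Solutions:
 u(x) = C1 + C2*x + C3*x^2 - x^5/540 - x^4/72 - x^3/15


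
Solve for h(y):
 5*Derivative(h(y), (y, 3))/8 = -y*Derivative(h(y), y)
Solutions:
 h(y) = C1 + Integral(C2*airyai(-2*5^(2/3)*y/5) + C3*airybi(-2*5^(2/3)*y/5), y)


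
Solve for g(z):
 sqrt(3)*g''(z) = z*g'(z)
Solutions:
 g(z) = C1 + C2*erfi(sqrt(2)*3^(3/4)*z/6)


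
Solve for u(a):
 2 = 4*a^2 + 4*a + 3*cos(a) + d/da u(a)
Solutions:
 u(a) = C1 - 4*a^3/3 - 2*a^2 + 2*a - 3*sin(a)


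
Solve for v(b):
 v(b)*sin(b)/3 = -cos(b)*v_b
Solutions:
 v(b) = C1*cos(b)^(1/3)


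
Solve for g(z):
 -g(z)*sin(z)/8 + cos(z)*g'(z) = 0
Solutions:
 g(z) = C1/cos(z)^(1/8)


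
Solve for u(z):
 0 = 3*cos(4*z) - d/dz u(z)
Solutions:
 u(z) = C1 + 3*sin(4*z)/4


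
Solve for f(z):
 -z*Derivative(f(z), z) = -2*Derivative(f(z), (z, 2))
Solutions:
 f(z) = C1 + C2*erfi(z/2)


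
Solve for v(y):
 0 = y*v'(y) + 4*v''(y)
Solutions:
 v(y) = C1 + C2*erf(sqrt(2)*y/4)


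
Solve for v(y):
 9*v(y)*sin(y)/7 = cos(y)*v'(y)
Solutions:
 v(y) = C1/cos(y)^(9/7)


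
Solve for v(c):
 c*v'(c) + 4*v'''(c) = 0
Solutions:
 v(c) = C1 + Integral(C2*airyai(-2^(1/3)*c/2) + C3*airybi(-2^(1/3)*c/2), c)


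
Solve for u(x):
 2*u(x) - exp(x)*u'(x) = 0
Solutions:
 u(x) = C1*exp(-2*exp(-x))


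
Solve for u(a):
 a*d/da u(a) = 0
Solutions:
 u(a) = C1


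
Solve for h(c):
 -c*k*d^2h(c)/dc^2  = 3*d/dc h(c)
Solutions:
 h(c) = C1 + c^(((re(k) - 3)*re(k) + im(k)^2)/(re(k)^2 + im(k)^2))*(C2*sin(3*log(c)*Abs(im(k))/(re(k)^2 + im(k)^2)) + C3*cos(3*log(c)*im(k)/(re(k)^2 + im(k)^2)))


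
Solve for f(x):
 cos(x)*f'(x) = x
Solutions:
 f(x) = C1 + Integral(x/cos(x), x)


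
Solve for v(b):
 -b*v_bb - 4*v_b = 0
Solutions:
 v(b) = C1 + C2/b^3


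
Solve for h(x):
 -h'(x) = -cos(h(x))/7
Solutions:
 -x/7 - log(sin(h(x)) - 1)/2 + log(sin(h(x)) + 1)/2 = C1


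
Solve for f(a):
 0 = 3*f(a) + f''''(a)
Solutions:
 f(a) = (C1*sin(sqrt(2)*3^(1/4)*a/2) + C2*cos(sqrt(2)*3^(1/4)*a/2))*exp(-sqrt(2)*3^(1/4)*a/2) + (C3*sin(sqrt(2)*3^(1/4)*a/2) + C4*cos(sqrt(2)*3^(1/4)*a/2))*exp(sqrt(2)*3^(1/4)*a/2)


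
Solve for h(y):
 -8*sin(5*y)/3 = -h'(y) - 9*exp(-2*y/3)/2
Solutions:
 h(y) = C1 - 8*cos(5*y)/15 + 27*exp(-2*y/3)/4


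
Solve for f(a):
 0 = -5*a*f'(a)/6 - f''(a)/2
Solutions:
 f(a) = C1 + C2*erf(sqrt(30)*a/6)


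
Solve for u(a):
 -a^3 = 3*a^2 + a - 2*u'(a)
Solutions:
 u(a) = C1 + a^4/8 + a^3/2 + a^2/4


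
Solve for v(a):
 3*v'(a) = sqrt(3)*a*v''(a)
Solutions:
 v(a) = C1 + C2*a^(1 + sqrt(3))


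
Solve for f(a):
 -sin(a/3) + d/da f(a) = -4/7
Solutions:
 f(a) = C1 - 4*a/7 - 3*cos(a/3)


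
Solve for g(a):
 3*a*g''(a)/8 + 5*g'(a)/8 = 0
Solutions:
 g(a) = C1 + C2/a^(2/3)


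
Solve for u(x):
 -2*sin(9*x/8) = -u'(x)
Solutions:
 u(x) = C1 - 16*cos(9*x/8)/9


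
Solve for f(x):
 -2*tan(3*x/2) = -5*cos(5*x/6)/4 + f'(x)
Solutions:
 f(x) = C1 + 4*log(cos(3*x/2))/3 + 3*sin(5*x/6)/2


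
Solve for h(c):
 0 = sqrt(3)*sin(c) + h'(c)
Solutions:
 h(c) = C1 + sqrt(3)*cos(c)


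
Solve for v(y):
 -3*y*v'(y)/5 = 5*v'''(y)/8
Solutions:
 v(y) = C1 + Integral(C2*airyai(-2*15^(1/3)*y/5) + C3*airybi(-2*15^(1/3)*y/5), y)


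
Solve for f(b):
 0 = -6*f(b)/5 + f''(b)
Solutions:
 f(b) = C1*exp(-sqrt(30)*b/5) + C2*exp(sqrt(30)*b/5)


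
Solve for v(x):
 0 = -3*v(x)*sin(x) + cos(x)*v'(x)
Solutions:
 v(x) = C1/cos(x)^3


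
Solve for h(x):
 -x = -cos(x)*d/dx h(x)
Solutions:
 h(x) = C1 + Integral(x/cos(x), x)


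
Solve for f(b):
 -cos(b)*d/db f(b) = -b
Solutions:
 f(b) = C1 + Integral(b/cos(b), b)


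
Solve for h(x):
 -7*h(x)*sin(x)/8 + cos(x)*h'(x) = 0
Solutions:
 h(x) = C1/cos(x)^(7/8)


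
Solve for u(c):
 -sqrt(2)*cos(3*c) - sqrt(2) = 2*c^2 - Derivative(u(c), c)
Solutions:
 u(c) = C1 + 2*c^3/3 + sqrt(2)*c + sqrt(2)*sin(3*c)/3


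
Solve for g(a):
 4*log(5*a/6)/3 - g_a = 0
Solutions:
 g(a) = C1 + 4*a*log(a)/3 - 4*a*log(6)/3 - 4*a/3 + 4*a*log(5)/3


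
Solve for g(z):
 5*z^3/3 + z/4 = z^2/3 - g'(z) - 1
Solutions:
 g(z) = C1 - 5*z^4/12 + z^3/9 - z^2/8 - z


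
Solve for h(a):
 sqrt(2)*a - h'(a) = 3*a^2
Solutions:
 h(a) = C1 - a^3 + sqrt(2)*a^2/2


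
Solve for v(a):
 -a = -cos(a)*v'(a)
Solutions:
 v(a) = C1 + Integral(a/cos(a), a)


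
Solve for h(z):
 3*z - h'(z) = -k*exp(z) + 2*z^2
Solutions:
 h(z) = C1 + k*exp(z) - 2*z^3/3 + 3*z^2/2


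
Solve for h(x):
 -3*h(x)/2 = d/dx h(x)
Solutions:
 h(x) = C1*exp(-3*x/2)


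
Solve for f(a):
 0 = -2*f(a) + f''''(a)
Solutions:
 f(a) = C1*exp(-2^(1/4)*a) + C2*exp(2^(1/4)*a) + C3*sin(2^(1/4)*a) + C4*cos(2^(1/4)*a)


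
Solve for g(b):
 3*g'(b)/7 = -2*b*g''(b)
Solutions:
 g(b) = C1 + C2*b^(11/14)


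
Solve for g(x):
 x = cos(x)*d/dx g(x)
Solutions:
 g(x) = C1 + Integral(x/cos(x), x)


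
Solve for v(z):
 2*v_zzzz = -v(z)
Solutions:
 v(z) = (C1*sin(2^(1/4)*z/2) + C2*cos(2^(1/4)*z/2))*exp(-2^(1/4)*z/2) + (C3*sin(2^(1/4)*z/2) + C4*cos(2^(1/4)*z/2))*exp(2^(1/4)*z/2)


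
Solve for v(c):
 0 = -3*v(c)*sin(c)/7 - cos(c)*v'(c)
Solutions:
 v(c) = C1*cos(c)^(3/7)


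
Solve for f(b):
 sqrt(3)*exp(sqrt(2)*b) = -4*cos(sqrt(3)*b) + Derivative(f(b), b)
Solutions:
 f(b) = C1 + sqrt(6)*exp(sqrt(2)*b)/2 + 4*sqrt(3)*sin(sqrt(3)*b)/3


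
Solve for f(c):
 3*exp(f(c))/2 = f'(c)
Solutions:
 f(c) = log(-1/(C1 + 3*c)) + log(2)


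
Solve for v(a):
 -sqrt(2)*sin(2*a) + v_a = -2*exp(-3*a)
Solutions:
 v(a) = C1 - sqrt(2)*cos(2*a)/2 + 2*exp(-3*a)/3


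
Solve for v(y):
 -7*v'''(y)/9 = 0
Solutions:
 v(y) = C1 + C2*y + C3*y^2


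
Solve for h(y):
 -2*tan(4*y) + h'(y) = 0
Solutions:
 h(y) = C1 - log(cos(4*y))/2


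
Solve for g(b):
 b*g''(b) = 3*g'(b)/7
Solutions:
 g(b) = C1 + C2*b^(10/7)


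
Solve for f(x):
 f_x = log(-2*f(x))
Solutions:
 -Integral(1/(log(-_y) + log(2)), (_y, f(x))) = C1 - x


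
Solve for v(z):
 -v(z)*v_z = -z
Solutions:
 v(z) = -sqrt(C1 + z^2)
 v(z) = sqrt(C1 + z^2)


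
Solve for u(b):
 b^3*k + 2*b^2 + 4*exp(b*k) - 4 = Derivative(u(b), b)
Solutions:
 u(b) = C1 + b^4*k/4 + 2*b^3/3 - 4*b + 4*exp(b*k)/k


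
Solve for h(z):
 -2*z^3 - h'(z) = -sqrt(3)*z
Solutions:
 h(z) = C1 - z^4/2 + sqrt(3)*z^2/2


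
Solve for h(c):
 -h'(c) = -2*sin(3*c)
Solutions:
 h(c) = C1 - 2*cos(3*c)/3


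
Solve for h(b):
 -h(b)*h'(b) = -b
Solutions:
 h(b) = -sqrt(C1 + b^2)
 h(b) = sqrt(C1 + b^2)


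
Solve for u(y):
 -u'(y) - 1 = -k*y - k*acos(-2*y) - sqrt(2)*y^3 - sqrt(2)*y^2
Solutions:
 u(y) = C1 + k*y^2/2 + k*(y*acos(-2*y) + sqrt(1 - 4*y^2)/2) + sqrt(2)*y^4/4 + sqrt(2)*y^3/3 - y


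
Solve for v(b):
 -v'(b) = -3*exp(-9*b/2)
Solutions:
 v(b) = C1 - 2*exp(-9*b/2)/3


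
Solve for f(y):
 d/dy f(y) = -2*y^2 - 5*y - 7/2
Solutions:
 f(y) = C1 - 2*y^3/3 - 5*y^2/2 - 7*y/2


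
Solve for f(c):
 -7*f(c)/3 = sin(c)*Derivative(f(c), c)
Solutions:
 f(c) = C1*(cos(c) + 1)^(7/6)/(cos(c) - 1)^(7/6)


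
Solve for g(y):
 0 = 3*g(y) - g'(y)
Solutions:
 g(y) = C1*exp(3*y)


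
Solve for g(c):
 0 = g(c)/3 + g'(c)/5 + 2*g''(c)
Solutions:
 g(c) = (C1*sin(sqrt(591)*c/60) + C2*cos(sqrt(591)*c/60))*exp(-c/20)


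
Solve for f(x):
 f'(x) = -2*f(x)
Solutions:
 f(x) = C1*exp(-2*x)


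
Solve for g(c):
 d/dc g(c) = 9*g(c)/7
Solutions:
 g(c) = C1*exp(9*c/7)


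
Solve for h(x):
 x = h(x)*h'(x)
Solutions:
 h(x) = -sqrt(C1 + x^2)
 h(x) = sqrt(C1 + x^2)
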